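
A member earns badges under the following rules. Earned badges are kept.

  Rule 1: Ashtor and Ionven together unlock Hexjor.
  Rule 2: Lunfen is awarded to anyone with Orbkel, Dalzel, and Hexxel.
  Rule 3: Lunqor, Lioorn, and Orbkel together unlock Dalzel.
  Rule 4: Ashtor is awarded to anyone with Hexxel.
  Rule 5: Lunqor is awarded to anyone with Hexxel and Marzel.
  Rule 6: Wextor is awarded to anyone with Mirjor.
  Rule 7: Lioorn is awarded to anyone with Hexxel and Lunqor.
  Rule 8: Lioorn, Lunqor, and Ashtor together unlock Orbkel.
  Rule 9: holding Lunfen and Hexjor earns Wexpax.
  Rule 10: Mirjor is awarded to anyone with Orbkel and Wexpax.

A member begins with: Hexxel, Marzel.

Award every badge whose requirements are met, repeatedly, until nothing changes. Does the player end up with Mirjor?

Mirjor would need Orbkel and Wexpax (Rule 10), but Wexpax is never earned.

No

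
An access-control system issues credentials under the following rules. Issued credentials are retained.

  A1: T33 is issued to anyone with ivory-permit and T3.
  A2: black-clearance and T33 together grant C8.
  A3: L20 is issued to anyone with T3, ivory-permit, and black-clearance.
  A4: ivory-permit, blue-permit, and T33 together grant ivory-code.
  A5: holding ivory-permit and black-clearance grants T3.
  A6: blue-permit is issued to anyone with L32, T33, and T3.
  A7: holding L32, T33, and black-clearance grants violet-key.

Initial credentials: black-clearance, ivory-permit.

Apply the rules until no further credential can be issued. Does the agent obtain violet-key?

No

violet-key would need L32, T33, and black-clearance (A7), but L32 is never granted.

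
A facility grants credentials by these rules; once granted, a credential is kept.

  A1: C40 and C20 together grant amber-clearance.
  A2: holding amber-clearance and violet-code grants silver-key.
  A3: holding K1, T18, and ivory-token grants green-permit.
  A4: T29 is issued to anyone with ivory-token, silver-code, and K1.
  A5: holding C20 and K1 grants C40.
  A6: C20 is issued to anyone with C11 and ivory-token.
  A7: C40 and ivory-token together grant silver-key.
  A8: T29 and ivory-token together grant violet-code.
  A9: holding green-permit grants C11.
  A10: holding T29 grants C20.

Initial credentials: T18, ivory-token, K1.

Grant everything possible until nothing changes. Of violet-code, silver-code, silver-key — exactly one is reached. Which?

Holding K1, T18, and ivory-token grants green-permit (A3).
Holding green-permit grants C11 (A9).
Holding C11 and ivory-token grants C20 (A6).
Holding C20 and K1 grants C40 (A5).
Holding C40 and ivory-token grants silver-key (A7).
No rule produces silver-code, and it is not given. violet-code would need T29 and ivory-token (A8), but T29 is never granted.

silver-key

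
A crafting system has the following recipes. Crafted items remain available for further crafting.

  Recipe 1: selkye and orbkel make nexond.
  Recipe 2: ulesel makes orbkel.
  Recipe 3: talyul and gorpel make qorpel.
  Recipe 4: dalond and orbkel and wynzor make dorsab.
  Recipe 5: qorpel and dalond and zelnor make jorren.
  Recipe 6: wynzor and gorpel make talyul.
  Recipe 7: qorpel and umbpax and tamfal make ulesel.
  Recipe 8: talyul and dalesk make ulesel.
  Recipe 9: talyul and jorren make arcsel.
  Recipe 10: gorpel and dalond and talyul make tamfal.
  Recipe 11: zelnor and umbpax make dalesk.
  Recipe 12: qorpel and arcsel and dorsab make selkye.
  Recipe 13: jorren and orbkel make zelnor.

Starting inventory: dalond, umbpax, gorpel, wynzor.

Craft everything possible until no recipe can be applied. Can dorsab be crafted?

Yes

Using Recipe 6, wynzor and gorpel make talyul.
gorpel and dalond and talyul → tamfal (Recipe 10).
talyul and gorpel → qorpel (Recipe 3).
Using Recipe 7, qorpel, umbpax, and tamfal make ulesel.
Using Recipe 2, ulesel makes orbkel.
Using Recipe 4, dalond, orbkel, and wynzor make dorsab.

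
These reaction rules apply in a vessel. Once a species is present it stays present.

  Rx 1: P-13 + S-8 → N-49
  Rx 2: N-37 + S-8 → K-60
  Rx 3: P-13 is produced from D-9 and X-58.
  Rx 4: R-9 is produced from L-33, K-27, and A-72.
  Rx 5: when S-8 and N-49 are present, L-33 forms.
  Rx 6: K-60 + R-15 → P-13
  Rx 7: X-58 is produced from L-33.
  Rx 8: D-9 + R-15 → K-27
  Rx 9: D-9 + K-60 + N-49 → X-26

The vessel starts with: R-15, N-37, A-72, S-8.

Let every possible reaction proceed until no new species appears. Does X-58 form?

N-37 and S-8 present → K-60 forms (Rx 2).
K-60 and R-15 present → P-13 forms (Rx 6).
P-13 and S-8 present → N-49 forms (Rx 1).
S-8 and N-49 present → L-33 forms (Rx 5).
L-33 present → X-58 forms (Rx 7).

Yes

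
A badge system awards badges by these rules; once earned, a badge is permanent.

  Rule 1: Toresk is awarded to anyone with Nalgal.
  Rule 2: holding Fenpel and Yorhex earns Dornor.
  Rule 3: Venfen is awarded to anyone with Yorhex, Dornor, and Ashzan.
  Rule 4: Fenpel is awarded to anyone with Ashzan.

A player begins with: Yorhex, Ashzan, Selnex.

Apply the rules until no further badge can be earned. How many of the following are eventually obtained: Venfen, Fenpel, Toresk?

2

With Ashzan, Fenpel is earned (Rule 4).
With Fenpel and Yorhex, Dornor is earned (Rule 2).
With Yorhex, Dornor, and Ashzan, Venfen is earned (Rule 3).
Venfen: reached.
Fenpel: reached.
Toresk would need Nalgal (Rule 1), but Nalgal is never earned.
Reached: Venfen and Fenpel — 2 of the 3.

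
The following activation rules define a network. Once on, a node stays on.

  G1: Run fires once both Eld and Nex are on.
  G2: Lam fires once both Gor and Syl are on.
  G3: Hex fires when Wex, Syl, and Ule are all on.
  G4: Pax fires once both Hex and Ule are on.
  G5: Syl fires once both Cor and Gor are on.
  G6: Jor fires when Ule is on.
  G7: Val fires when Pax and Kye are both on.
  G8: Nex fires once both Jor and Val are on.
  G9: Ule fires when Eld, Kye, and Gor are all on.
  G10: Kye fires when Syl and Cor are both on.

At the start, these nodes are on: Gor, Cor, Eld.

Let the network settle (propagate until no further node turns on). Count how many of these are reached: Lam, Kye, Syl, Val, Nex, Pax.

3

Cor and Gor are on, so Syl fires (G5).
Gor and Syl are on, so Lam fires (G2).
Syl and Cor are on, so Kye fires (G10).
Lam: reached.
Kye: reached.
Syl: reached.
Val would need Pax and Kye (G7), but Pax never turns on.
Nex would need Jor and Val (G8), but Val never turns on.
Pax would need Hex and Ule (G4), but Hex never turns on.
Reached: Lam, Kye, and Syl — 3 of the 6.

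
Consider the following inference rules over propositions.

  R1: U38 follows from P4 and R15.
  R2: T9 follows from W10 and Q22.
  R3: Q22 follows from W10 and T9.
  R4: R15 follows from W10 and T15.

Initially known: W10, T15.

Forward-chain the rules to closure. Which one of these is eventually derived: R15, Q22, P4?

R15

W10 and T15 hold, so R15 follows (R4).
No rule produces P4, and it is not given. Q22 would need W10 and T9 (R3), but T9 is never established.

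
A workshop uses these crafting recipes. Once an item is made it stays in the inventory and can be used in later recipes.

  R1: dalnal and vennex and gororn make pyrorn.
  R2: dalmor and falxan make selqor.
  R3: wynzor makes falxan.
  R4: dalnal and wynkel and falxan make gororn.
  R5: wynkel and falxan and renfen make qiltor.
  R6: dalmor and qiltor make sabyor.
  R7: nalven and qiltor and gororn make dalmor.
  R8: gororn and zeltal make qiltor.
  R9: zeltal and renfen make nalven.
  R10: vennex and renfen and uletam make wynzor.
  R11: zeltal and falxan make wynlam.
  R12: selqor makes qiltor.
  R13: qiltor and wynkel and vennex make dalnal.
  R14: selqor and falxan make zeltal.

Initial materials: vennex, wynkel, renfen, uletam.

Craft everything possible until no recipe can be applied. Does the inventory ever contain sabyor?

No

sabyor would need dalmor and qiltor (R6), but dalmor is never obtained.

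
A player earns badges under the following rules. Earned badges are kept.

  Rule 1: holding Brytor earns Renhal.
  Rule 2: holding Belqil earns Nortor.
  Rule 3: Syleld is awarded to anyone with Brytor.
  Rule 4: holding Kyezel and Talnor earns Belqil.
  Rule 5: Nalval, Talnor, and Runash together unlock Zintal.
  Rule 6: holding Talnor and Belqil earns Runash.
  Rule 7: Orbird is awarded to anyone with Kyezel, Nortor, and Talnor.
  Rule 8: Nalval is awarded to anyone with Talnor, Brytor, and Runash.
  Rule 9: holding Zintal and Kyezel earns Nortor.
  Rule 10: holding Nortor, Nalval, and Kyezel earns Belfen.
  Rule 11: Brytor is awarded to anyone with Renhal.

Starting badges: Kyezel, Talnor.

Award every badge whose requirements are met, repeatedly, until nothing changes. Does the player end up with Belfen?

No

Belfen would need Nortor, Nalval, and Kyezel (Rule 10), but Nalval is never earned.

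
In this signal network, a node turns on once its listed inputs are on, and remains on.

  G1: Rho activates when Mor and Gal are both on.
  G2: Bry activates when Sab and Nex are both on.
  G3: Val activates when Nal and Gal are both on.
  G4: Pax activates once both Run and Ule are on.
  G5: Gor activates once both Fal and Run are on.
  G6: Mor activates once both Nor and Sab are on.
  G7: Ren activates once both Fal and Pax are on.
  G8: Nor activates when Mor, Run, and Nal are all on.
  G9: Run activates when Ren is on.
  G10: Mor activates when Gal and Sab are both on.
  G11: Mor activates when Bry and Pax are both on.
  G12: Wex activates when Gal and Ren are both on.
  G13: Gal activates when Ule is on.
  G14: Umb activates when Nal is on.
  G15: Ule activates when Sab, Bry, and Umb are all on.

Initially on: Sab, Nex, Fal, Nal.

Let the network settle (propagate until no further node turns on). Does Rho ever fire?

G2: Sab and Nex on → Bry on.
G14: Nal on → Umb on.
Sab, Bry, and Umb are on, so Ule activates (G15).
G13: Ule on → Gal on.
Gal and Sab are on, so Mor activates (G10).
G1: Mor and Gal on → Rho on.

Yes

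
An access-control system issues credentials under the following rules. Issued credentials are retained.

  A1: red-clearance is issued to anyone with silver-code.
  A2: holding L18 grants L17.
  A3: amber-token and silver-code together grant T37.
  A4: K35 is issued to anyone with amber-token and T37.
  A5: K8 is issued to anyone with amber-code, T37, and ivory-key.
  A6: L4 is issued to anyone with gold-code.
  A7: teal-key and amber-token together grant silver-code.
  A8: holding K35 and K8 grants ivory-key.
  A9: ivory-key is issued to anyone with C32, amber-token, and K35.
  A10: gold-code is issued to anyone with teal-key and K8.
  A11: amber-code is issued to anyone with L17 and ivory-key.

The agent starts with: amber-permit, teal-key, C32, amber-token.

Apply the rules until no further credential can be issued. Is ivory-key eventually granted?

Holding teal-key and amber-token grants silver-code (A7).
Holding amber-token and silver-code grants T37 (A3).
Holding amber-token and T37 grants K35 (A4).
Holding C32, amber-token, and K35 grants ivory-key (A9).

Yes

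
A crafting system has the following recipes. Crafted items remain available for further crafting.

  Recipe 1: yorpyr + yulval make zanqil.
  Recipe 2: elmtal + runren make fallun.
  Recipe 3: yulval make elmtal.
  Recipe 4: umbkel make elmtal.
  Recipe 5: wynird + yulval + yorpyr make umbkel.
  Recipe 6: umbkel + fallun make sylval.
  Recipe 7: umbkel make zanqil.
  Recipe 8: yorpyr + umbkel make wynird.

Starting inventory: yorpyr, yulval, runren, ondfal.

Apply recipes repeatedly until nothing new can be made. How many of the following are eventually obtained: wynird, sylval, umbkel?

0

wynird would need yorpyr and umbkel (Recipe 8), but umbkel is never obtained.
sylval would need umbkel and fallun (Recipe 6), but umbkel is never obtained.
umbkel would need wynird, yulval, and yorpyr (Recipe 5), but wynird is never obtained.
None of the 3 are reached.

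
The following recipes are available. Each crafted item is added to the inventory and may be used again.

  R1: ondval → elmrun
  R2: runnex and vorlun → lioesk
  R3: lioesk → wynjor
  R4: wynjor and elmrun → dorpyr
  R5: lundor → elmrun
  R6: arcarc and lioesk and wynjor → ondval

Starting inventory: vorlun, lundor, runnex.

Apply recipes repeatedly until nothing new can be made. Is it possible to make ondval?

ondval would need arcarc, lioesk, and wynjor (R6), but arcarc is never obtained.

No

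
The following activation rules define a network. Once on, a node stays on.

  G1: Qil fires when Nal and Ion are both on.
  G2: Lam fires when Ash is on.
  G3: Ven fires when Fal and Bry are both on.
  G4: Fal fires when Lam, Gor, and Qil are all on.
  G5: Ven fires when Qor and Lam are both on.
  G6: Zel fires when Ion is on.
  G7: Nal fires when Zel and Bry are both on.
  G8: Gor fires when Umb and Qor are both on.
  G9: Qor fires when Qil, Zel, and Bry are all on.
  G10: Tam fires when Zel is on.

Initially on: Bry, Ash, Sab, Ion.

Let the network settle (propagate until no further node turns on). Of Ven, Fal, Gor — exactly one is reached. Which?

Ven

G6: Ion on → Zel on.
Ash is on, so Lam fires (G2).
Zel and Bry are on, so Nal fires (G7).
G1: Nal and Ion on → Qil on.
Qil, Zel, and Bry are on, so Qor fires (G9).
G5: Qor and Lam on → Ven on.
Gor would need Umb and Qor (G8), but Umb never turns on. Fal would need Lam, Gor, and Qil (G4), but Gor never turns on.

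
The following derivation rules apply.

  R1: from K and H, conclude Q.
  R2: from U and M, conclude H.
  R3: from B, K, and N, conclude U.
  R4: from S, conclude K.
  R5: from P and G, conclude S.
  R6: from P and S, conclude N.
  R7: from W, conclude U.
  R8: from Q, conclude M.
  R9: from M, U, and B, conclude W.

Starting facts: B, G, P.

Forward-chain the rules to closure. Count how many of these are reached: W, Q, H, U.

1

From P and G, R5 gives S.
S holds, so K follows (R4).
From P and S, R6 gives N.
B, K, and N hold, so U follows (R3).
W would need M, U, and B (R9), but M is never established.
Q would need K and H (R1), but H is never established.
H would need U and M (R2), but M is never established.
U: reached.
Reached: U — 1 of the 4.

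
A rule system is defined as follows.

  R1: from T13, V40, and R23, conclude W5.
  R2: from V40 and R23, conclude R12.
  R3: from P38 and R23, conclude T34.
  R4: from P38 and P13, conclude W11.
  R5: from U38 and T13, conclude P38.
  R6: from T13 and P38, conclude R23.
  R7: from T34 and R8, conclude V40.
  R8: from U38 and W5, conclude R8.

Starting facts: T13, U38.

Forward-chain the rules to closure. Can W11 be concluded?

W11 would need P38 and P13 (R4), but P13 is never established.

No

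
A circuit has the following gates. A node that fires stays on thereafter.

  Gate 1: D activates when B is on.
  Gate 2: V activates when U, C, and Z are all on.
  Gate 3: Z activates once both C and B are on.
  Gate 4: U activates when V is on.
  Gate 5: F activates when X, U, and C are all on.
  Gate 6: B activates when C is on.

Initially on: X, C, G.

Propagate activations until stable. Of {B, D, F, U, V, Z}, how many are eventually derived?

Gate 6: C on → B on.
Gate 3: C and B on → Z on.
B is on, so D activates (Gate 1).
B: reached.
D: reached.
F would need X, U, and C (Gate 5), but U never turns on.
U would need V (Gate 4), but V never turns on.
V would need U, C, and Z (Gate 2), but U never turns on.
Z: reached.
Reached: B, D, and Z — 3 of the 6.

3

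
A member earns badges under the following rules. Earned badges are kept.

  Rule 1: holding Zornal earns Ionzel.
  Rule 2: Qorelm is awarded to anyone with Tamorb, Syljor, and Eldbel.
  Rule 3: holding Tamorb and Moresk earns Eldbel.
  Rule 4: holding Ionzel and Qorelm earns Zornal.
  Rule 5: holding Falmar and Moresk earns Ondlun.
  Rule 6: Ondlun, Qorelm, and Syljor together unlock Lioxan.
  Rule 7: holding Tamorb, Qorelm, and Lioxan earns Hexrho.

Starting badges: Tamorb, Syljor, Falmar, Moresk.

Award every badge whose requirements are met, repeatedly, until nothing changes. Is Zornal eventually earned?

Zornal would need Ionzel and Qorelm (Rule 4), but Ionzel is never earned.

No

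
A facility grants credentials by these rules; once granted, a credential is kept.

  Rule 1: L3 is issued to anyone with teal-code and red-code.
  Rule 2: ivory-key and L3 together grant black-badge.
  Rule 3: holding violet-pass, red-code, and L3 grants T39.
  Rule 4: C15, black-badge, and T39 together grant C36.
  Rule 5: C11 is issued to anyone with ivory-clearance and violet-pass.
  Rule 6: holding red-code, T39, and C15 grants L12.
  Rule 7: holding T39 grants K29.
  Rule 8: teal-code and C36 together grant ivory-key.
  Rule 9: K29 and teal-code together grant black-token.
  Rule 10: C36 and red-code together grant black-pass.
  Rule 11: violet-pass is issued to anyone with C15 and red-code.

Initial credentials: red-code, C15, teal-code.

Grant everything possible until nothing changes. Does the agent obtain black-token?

Holding C15 and red-code grants violet-pass (Rule 11).
Holding teal-code and red-code grants L3 (Rule 1).
Holding violet-pass, red-code, and L3 grants T39 (Rule 3).
Holding T39 grants K29 (Rule 7).
Holding K29 and teal-code grants black-token (Rule 9).

Yes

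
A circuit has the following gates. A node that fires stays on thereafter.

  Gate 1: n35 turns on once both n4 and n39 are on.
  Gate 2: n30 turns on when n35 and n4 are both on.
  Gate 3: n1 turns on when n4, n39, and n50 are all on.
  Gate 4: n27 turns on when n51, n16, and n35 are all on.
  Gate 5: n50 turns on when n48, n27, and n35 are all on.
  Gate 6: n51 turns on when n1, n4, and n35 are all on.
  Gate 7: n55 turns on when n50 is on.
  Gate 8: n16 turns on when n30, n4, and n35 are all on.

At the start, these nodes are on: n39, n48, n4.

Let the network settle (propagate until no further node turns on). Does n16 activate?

Yes

Gate 1: n4 and n39 on → n35 on.
Gate 2: n35 and n4 on → n30 on.
n30, n4, and n35 are on, so n16 turns on (Gate 8).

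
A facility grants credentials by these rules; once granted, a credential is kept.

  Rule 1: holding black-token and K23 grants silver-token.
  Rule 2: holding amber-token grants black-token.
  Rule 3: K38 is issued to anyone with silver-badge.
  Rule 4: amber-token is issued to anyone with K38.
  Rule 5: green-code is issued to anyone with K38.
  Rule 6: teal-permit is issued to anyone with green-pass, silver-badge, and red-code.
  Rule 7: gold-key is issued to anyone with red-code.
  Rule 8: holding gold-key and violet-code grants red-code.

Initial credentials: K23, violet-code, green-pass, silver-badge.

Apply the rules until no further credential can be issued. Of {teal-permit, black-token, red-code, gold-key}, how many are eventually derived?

Holding silver-badge grants K38 (Rule 3).
Holding K38 grants amber-token (Rule 4).
Holding amber-token grants black-token (Rule 2).
teal-permit would need green-pass, silver-badge, and red-code (Rule 6), but red-code is never granted.
black-token: reached.
red-code would need gold-key and violet-code (Rule 8), but gold-key is never granted.
gold-key would need red-code (Rule 7), but red-code is never granted.
Reached: black-token — 1 of the 4.

1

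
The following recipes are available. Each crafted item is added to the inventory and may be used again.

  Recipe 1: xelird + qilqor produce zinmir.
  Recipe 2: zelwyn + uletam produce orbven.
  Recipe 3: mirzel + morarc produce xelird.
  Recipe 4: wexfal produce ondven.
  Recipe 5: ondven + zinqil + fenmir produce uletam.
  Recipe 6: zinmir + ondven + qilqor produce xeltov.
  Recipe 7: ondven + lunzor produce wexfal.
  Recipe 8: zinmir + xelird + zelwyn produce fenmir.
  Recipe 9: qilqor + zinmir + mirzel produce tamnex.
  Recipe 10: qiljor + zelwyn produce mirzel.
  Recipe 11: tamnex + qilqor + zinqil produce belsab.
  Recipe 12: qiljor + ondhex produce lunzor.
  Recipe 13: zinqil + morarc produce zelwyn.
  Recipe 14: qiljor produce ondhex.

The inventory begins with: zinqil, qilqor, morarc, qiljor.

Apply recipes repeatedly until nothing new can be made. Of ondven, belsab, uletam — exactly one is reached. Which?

belsab

zinqil + morarc → zelwyn (Recipe 13).
qiljor + zelwyn → mirzel (Recipe 10).
Using Recipe 3, mirzel and morarc make xelird.
xelird + qilqor → zinmir (Recipe 1).
qilqor + zinmir + mirzel → tamnex (Recipe 9).
Using Recipe 11, tamnex, qilqor, and zinqil make belsab.
ondven would need wexfal (Recipe 4), but wexfal is never obtained. uletam would need ondven, zinqil, and fenmir (Recipe 5), but ondven is never obtained.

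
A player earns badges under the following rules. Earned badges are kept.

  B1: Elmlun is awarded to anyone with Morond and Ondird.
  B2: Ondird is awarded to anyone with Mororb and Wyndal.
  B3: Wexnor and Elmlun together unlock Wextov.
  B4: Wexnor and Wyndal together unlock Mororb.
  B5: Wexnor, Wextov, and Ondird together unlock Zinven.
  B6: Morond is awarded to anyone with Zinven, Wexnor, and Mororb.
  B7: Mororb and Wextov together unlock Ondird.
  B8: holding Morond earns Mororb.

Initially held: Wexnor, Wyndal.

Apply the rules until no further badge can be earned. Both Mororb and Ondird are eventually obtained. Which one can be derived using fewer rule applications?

Mororb

Mororb: With Wexnor and Wyndal, Mororb is earned (B4). [1 rule application]
Ondird: With Wexnor and Wyndal, Mororb is earned (B4). With Mororb and Wyndal, Ondird is earned (B2). [2 rule applications]
Mororb needs fewer.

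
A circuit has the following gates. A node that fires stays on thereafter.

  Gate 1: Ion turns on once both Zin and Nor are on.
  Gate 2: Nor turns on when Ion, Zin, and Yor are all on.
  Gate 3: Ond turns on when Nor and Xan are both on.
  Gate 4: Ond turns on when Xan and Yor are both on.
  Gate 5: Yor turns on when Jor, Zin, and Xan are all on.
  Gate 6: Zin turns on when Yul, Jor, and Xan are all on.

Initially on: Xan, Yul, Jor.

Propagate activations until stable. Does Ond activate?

Yes

Gate 6: Yul, Jor, and Xan on → Zin on.
Gate 5: Jor, Zin, and Xan on → Yor on.
Gate 4: Xan and Yor on → Ond on.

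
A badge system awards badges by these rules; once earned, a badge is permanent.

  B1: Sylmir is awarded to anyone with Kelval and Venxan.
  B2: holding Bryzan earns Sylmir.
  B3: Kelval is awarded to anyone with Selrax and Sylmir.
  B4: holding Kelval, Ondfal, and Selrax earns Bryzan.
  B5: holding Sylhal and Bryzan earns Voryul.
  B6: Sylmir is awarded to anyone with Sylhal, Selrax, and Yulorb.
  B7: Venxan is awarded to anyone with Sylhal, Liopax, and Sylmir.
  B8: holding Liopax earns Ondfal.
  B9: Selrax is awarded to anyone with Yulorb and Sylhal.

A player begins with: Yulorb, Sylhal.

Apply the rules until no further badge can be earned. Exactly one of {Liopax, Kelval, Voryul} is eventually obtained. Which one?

Kelval

With Yulorb and Sylhal, Selrax is earned (B9).
With Sylhal, Selrax, and Yulorb, Sylmir is earned (B6).
With Selrax and Sylmir, Kelval is earned (B3).
No rule produces Liopax, and it is not given. Voryul would need Sylhal and Bryzan (B5), but Bryzan is never earned.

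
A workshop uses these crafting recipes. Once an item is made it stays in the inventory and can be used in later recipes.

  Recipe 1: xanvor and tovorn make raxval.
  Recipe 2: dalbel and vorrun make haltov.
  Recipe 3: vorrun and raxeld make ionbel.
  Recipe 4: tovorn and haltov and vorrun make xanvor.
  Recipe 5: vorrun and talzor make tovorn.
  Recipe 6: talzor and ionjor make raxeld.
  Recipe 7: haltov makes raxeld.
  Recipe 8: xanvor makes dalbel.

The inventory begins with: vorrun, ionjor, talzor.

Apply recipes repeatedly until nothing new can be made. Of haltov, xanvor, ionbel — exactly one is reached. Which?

Using Recipe 6, talzor and ionjor make raxeld.
vorrun and raxeld → ionbel (Recipe 3).
haltov would need dalbel and vorrun (Recipe 2), but dalbel is never obtained. xanvor would need tovorn, haltov, and vorrun (Recipe 4), but haltov is never obtained.

ionbel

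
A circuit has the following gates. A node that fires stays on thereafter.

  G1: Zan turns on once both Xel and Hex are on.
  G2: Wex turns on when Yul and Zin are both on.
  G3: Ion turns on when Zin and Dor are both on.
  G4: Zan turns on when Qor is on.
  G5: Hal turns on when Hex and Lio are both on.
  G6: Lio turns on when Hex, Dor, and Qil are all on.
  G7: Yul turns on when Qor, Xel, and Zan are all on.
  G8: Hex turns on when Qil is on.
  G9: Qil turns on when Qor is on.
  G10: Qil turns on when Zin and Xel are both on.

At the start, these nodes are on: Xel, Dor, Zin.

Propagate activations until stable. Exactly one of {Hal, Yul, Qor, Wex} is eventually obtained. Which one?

Hal

Zin and Xel are on, so Qil turns on (G10).
G8: Qil on → Hex on.
G6: Hex, Dor, and Qil on → Lio on.
G5: Hex and Lio on → Hal on.
No rule produces Qor, and it is not given. Yul would need Qor, Xel, and Zan (G7), but Qor never turns on. Wex would need Yul and Zin (G2), but Yul never turns on.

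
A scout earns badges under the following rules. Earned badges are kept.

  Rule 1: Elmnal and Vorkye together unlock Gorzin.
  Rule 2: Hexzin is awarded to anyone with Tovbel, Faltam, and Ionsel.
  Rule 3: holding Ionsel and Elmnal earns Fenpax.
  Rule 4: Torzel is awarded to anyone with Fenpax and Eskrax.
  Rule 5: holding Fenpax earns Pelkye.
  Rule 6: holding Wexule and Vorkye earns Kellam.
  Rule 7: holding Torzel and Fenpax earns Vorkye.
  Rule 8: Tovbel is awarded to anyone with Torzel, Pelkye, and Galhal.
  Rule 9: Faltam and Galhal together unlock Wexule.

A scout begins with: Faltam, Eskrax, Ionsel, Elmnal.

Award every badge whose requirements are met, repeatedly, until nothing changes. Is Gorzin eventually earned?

With Ionsel and Elmnal, Fenpax is earned (Rule 3).
With Fenpax and Eskrax, Torzel is earned (Rule 4).
With Torzel and Fenpax, Vorkye is earned (Rule 7).
With Elmnal and Vorkye, Gorzin is earned (Rule 1).

Yes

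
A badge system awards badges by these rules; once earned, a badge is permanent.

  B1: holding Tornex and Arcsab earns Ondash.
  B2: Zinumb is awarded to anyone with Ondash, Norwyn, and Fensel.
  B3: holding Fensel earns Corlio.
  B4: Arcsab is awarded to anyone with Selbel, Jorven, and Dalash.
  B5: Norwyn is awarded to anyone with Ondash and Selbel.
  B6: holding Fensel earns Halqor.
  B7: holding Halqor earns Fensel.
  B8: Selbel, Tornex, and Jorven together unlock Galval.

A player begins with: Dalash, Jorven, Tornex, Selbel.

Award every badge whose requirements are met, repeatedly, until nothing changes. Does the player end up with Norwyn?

With Selbel, Jorven, and Dalash, Arcsab is earned (B4).
With Tornex and Arcsab, Ondash is earned (B1).
With Ondash and Selbel, Norwyn is earned (B5).

Yes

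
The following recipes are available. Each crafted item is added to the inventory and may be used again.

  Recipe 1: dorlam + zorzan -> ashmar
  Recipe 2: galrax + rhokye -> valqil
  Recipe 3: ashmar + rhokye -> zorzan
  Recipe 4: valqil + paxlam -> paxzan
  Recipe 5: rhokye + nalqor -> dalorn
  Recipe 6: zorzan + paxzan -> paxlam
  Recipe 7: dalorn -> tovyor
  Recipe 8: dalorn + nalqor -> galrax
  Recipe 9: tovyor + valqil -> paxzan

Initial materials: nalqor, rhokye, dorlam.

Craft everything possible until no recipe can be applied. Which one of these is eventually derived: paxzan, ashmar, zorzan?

Using Recipe 5, rhokye and nalqor make dalorn.
dalorn -> tovyor (Recipe 7).
Using Recipe 8, dalorn and nalqor make galrax.
galrax + rhokye -> valqil (Recipe 2).
tovyor + valqil -> paxzan (Recipe 9).
zorzan would need ashmar and rhokye (Recipe 3), but ashmar is never obtained. ashmar would need dorlam and zorzan (Recipe 1), but zorzan is never obtained.

paxzan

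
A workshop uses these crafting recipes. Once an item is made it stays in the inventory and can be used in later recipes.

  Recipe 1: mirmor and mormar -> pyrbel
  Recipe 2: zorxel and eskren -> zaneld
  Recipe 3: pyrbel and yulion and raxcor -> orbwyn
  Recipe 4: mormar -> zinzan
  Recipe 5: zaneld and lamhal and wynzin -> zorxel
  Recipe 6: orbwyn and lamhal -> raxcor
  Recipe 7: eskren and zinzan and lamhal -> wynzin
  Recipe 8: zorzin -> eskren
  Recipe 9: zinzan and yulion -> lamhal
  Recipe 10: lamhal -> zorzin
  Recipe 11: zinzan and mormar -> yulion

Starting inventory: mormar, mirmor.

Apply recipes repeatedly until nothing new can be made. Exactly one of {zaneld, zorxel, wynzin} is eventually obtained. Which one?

Using Recipe 4, mormar makes zinzan.
zinzan and mormar -> yulion (Recipe 11).
Using Recipe 9, zinzan and yulion make lamhal.
lamhal -> zorzin (Recipe 10).
Using Recipe 8, zorzin makes eskren.
eskren and zinzan and lamhal -> wynzin (Recipe 7).
zorxel would need zaneld, lamhal, and wynzin (Recipe 5), but zaneld is never obtained. zaneld would need zorxel and eskren (Recipe 2), but zorxel is never obtained.

wynzin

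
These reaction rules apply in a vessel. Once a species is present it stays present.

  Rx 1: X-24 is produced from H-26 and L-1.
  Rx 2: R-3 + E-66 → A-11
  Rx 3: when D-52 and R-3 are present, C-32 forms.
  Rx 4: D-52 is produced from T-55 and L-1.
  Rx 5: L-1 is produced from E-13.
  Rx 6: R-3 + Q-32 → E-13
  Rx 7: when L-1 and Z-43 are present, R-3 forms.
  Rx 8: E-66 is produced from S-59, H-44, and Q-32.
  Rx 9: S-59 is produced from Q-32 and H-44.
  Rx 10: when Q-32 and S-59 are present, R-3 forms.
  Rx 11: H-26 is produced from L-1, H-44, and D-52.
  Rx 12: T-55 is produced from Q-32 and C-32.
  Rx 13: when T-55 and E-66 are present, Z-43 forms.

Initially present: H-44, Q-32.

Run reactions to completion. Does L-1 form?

Yes

Q-32 and H-44 present → S-59 forms (Rx 9).
Q-32 and S-59 present → R-3 forms (Rx 10).
R-3 and Q-32 present → E-13 forms (Rx 6).
E-13 present → L-1 forms (Rx 5).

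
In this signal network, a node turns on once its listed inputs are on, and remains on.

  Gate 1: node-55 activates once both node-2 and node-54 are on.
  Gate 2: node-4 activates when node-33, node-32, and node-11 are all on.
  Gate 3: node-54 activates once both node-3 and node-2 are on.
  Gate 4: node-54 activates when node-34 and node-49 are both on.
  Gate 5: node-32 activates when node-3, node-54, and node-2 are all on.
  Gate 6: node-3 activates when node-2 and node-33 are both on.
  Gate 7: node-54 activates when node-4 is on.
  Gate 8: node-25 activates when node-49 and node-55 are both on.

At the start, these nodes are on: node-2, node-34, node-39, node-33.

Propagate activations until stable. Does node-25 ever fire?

node-25 would need node-49 and node-55 (Gate 8), but node-49 never turns on.

No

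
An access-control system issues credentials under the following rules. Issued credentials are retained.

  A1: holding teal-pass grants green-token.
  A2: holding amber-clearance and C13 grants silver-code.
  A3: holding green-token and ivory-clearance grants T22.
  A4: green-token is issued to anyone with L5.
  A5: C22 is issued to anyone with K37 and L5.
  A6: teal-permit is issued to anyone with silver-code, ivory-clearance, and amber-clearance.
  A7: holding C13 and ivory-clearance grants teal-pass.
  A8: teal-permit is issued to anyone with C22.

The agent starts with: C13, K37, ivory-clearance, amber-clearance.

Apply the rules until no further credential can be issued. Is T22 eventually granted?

Yes

Holding C13 and ivory-clearance grants teal-pass (A7).
Holding teal-pass grants green-token (A1).
Holding green-token and ivory-clearance grants T22 (A3).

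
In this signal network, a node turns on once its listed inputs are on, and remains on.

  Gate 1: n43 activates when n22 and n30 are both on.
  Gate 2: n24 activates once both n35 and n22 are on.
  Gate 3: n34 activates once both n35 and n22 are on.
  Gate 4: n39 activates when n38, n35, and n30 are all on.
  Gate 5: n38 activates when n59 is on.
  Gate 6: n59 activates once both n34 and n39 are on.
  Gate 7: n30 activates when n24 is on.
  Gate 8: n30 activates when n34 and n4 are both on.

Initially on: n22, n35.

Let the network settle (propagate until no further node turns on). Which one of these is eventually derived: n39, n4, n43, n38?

n43

n35 and n22 are on, so n24 activates (Gate 2).
n24 is on, so n30 activates (Gate 7).
n22 and n30 are on, so n43 activates (Gate 1).
No rule produces n4, and it is not given. n38 would need n59 (Gate 5), but n59 never turns on. n39 would need n38, n35, and n30 (Gate 4), but n38 never turns on.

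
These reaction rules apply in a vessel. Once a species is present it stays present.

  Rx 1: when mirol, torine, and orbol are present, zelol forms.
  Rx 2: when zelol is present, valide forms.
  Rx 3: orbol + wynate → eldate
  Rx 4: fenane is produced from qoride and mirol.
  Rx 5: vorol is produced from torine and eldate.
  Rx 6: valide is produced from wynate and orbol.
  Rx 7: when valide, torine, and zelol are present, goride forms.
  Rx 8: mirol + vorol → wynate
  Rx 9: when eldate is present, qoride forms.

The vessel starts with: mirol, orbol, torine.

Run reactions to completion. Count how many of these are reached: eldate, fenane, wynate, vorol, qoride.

0

eldate would need orbol and wynate (Rx 3), but wynate never forms.
fenane would need qoride and mirol (Rx 4), but qoride never forms.
wynate would need mirol and vorol (Rx 8), but vorol never forms.
vorol would need torine and eldate (Rx 5), but eldate never forms.
qoride would need eldate (Rx 9), but eldate never forms.
None of the 5 are reached.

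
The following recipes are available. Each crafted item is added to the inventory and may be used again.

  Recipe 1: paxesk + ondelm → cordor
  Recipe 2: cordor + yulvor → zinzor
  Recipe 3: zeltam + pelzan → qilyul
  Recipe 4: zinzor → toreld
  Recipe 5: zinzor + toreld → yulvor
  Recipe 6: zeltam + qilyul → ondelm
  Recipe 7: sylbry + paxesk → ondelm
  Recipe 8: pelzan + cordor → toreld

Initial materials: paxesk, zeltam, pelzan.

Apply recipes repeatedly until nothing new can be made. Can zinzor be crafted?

No

zinzor would need cordor and yulvor (Recipe 2), but yulvor is never obtained.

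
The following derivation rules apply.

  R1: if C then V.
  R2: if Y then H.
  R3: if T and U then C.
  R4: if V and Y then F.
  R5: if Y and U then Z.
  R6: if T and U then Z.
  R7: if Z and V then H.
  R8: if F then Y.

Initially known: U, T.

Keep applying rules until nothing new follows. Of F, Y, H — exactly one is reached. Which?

From T and U, R6 gives Z.
From T and U, R3 gives C.
C holds, so V follows (R1).
From Z and V, R7 gives H.
F would need V and Y (R4), but Y is never established. Y would need F (R8), but F is never established.

H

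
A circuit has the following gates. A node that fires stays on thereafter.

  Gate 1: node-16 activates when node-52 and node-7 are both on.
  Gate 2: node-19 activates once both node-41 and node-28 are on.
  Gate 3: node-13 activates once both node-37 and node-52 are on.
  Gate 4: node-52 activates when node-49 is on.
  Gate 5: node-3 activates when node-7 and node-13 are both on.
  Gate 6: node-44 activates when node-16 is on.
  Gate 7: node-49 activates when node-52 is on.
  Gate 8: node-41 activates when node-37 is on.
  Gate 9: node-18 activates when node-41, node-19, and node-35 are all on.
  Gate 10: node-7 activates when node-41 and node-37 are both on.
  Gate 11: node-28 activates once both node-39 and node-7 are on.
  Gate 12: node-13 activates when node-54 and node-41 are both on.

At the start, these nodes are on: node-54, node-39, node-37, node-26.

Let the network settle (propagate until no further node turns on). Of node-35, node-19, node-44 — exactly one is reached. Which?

node-19

node-37 is on, so node-41 activates (Gate 8).
node-41 and node-37 are on, so node-7 activates (Gate 10).
node-39 and node-7 are on, so node-28 activates (Gate 11).
node-41 and node-28 are on, so node-19 activates (Gate 2).
No rule produces node-35, and it is not given. node-44 would need node-16 (Gate 6), but node-16 never turns on.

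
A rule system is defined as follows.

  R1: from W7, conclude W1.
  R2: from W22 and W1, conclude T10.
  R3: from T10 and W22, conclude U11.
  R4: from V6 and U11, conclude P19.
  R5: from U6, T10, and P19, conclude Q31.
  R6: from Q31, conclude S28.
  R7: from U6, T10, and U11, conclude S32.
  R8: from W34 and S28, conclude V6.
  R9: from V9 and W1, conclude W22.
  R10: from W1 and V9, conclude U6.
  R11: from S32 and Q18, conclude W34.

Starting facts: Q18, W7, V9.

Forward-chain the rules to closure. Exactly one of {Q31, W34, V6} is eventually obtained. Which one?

W34

From W7, R1 gives W1.
V9 and W1 hold, so W22 follows (R9).
From W1 and V9, R10 gives U6.
W22 and W1 hold, so T10 follows (R2).
T10 and W22 hold, so U11 follows (R3).
U6, T10, and U11 hold, so S32 follows (R7).
From S32 and Q18, R11 gives W34.
V6 would need W34 and S28 (R8), but S28 is never established. Q31 would need U6, T10, and P19 (R5), but P19 is never established.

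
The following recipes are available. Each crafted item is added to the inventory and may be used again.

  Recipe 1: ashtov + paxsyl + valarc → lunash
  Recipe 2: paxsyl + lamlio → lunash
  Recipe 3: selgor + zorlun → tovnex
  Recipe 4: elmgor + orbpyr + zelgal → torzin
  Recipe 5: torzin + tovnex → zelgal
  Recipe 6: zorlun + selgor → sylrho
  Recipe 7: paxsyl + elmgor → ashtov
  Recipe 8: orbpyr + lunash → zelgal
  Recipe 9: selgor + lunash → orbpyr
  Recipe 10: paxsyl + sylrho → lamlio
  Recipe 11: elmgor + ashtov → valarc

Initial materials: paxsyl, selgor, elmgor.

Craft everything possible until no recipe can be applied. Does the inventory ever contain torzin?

paxsyl + elmgor → ashtov (Recipe 7).
elmgor + ashtov → valarc (Recipe 11).
Using Recipe 1, ashtov, paxsyl, and valarc make lunash.
Using Recipe 9, selgor and lunash make orbpyr.
orbpyr + lunash → zelgal (Recipe 8).
elmgor + orbpyr + zelgal → torzin (Recipe 4).

Yes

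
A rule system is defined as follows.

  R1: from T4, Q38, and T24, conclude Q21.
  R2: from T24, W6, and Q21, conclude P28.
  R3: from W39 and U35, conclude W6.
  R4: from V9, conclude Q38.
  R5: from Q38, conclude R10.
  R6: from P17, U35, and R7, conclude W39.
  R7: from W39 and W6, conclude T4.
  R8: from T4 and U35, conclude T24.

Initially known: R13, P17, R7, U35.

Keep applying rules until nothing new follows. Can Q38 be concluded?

No

Q38 would need V9 (R4), but V9 is never established.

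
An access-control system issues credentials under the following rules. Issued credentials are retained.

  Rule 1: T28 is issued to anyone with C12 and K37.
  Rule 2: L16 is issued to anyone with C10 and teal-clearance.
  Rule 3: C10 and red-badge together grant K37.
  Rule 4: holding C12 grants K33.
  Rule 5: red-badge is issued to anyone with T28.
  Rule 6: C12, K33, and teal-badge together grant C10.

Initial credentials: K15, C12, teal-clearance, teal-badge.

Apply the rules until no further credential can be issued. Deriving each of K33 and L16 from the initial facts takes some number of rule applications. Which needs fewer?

K33

K33: Holding C12 grants K33 (Rule 4). [1 rule application]
L16: Holding C12 grants K33 (Rule 4). Holding C12, K33, and teal-badge grants C10 (Rule 6). Holding C10 and teal-clearance grants L16 (Rule 2). [3 rule applications]
K33 needs fewer.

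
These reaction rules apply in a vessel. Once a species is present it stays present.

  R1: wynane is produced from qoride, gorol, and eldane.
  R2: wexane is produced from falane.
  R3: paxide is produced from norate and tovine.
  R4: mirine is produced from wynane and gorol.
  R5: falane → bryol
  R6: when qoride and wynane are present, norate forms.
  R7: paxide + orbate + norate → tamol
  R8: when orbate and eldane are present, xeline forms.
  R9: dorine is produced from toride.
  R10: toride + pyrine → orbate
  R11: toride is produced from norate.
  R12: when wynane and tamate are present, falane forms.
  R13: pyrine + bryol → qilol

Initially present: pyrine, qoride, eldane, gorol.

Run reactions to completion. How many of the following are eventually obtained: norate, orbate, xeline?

qoride, gorol, and eldane present → wynane forms (R1).
qoride and wynane present → norate forms (R6).
norate present → toride forms (R11).
toride and pyrine present → orbate forms (R10).
orbate and eldane present → xeline forms (R8).
norate: reached.
orbate: reached.
xeline: reached.
All 3 are reached.

3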